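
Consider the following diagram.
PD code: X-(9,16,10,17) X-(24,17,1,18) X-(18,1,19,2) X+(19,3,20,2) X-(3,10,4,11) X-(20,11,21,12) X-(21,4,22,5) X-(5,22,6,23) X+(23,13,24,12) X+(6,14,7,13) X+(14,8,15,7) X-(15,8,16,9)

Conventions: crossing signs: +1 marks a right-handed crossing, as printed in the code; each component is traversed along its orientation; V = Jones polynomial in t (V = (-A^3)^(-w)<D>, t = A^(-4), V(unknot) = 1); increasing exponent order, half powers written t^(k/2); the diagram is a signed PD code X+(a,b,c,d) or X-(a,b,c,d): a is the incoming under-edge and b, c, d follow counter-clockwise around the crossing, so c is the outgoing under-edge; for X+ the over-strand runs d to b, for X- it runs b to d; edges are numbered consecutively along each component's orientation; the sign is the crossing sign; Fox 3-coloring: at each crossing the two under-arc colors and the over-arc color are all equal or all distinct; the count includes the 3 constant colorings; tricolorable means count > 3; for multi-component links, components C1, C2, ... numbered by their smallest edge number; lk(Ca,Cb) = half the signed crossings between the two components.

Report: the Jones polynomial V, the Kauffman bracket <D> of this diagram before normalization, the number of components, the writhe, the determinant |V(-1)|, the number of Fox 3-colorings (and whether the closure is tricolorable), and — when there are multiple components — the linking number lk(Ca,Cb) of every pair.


V(t) = -t^-4 + t^-3 + t^-1
bracket: A^-8 + 1 - A^4, w = -4
1 component, writhe -4, over 12 crossings
det 3, colorings 9 of 3^12 — tricolorable
observation: w = -4 shifts under R1 moves; the (-A^3)^(4) factor cancels that in V


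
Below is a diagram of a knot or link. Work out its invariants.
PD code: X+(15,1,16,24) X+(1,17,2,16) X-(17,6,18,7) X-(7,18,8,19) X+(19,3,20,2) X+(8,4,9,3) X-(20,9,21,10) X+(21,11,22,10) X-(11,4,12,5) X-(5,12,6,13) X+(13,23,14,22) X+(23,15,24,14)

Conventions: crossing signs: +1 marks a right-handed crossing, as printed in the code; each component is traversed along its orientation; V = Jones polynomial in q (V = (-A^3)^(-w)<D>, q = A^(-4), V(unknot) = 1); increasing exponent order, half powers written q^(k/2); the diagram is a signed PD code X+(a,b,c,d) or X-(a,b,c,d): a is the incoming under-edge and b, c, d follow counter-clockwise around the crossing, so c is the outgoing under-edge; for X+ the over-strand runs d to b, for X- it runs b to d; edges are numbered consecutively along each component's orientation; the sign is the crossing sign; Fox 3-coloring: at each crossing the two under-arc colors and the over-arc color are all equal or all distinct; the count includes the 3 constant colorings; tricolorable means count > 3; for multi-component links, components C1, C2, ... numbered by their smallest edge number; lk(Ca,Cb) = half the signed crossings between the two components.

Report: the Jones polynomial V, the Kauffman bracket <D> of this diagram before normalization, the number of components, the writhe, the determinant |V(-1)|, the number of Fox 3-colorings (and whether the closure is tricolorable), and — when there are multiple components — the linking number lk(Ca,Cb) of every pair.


V = -q^-2 + 2q^-1 - 2 + 4q - 4q^2 + 4q^3 - 3q^4 + 2q^5 - q^6
<D> = -A^-18 + 2A^-14 - 3A^-10 + 4A^-6 - 4A^-2 + 4A^2 - 2A^6 + 2A^10 - A^14 (w = +2)
1 component over 12 crossings, w = +2
3 Fox colorings among 3^12, |V(-1)| = 23: not tricolorable
why: w = +2 shifts under R1 moves; the (-A^3)^(-2) factor cancels that in V


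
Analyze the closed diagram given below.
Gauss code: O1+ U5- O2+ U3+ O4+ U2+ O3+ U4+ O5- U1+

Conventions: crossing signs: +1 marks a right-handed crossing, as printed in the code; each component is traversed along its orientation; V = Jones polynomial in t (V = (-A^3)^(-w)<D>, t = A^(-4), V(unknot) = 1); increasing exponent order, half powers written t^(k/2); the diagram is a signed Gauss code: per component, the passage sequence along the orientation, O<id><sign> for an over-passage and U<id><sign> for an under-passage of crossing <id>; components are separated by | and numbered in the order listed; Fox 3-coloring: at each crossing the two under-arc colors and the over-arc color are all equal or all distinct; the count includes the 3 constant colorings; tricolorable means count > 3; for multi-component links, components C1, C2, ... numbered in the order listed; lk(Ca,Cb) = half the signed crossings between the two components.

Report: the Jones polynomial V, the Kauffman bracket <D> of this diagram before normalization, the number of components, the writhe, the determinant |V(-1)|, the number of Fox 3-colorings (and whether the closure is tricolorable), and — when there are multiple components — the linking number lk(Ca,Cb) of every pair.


V = t + t^3 - t^4
<D> = A^-7 - A^-3 - A^5 (w = +3)
1 component over 5 crossings, w = +3
9 Fox colorings among 3^5, |V(-1)| = 3: tricolorable
why: the span of V is 3, forcing >= 3 crossings in any diagram


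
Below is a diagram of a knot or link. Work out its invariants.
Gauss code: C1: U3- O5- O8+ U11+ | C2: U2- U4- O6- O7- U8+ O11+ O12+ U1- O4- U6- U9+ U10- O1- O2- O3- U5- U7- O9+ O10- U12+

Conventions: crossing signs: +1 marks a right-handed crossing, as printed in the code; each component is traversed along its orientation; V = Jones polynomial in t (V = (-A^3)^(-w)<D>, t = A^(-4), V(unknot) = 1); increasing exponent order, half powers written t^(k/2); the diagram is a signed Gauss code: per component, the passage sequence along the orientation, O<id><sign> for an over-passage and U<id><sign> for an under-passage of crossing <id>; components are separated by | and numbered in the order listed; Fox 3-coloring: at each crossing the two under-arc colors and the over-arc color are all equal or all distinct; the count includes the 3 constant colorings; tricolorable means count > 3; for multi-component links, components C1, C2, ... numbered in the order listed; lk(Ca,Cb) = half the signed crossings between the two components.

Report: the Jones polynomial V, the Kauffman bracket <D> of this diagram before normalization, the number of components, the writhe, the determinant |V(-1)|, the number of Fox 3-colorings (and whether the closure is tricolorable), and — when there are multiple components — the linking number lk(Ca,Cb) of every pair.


Jones polynomial: V(t) = t^(-11/2) - t^(-9/2) + t^(-7/2) - 2t^(-5/2) + t^(-3/2) - 2t^(-1/2)
<D> = -2A^-10 + A^-6 - 2A^-2 + A^2 - A^6 + A^10; writhe -4
components 2, writhe -4 (12 crossings)
linking number lk(C1,C2) = 0
3-colorings: 3 of 3^12, det 8 — not tricolorable
note: span 5 respects span(V) <= c + mu - 1 = 13 for this 2-component diagram


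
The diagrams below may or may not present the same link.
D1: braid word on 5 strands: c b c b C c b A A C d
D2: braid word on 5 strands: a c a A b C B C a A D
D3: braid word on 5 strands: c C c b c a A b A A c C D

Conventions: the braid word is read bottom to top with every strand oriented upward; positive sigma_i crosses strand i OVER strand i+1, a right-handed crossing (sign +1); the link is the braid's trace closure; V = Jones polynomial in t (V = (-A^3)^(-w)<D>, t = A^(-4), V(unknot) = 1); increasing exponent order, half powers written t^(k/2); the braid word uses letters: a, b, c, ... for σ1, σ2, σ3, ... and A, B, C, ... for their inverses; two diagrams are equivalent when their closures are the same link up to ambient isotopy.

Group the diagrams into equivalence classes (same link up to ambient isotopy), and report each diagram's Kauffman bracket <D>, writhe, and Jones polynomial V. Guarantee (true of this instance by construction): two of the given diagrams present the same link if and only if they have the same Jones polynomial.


equivalence classes: {D1, D3} | {D2}
D1 (bracket -A^-5 + A^-1 - A^3 + 2A^7 + A^15; 11 crossings at w = +3): V = -t^(-3/2) - 2t^(1/2) + t^(3/2) - t^(5/2) + t^(7/2)
V(D2) = -t^(-1/2) - t^(1/2)  [11 crossings, <D> = A^-5 + A^-1, w = -1]
V(D3) = -t^(-3/2) - 2t^(1/2) + t^(3/2) - t^(5/2) + t^(7/2)  [13 crossings, <D> = -A^-11 + A^-7 - A^-3 + 2A + A^9, w = +1]
key observation: V(t) takes 2 values over 3 diagrams, fixing the grouping


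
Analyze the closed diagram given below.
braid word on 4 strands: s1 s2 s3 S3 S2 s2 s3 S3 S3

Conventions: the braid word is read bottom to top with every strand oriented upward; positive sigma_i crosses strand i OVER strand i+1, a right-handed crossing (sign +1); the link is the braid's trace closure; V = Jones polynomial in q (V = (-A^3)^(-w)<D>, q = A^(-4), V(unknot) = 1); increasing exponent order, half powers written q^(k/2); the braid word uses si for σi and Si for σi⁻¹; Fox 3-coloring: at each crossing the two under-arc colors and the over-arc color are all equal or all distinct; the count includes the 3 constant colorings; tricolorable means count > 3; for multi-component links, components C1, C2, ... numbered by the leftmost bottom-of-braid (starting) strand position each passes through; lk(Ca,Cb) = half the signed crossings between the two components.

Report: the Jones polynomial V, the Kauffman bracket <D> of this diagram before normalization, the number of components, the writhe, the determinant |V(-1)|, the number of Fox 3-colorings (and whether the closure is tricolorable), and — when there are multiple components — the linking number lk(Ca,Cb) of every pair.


V(q) = 1
bracket: -A^3, w = +1
1 component, writhe +1, over 9 crossings
det 1, colorings 3 of 3^9 — not tricolorable
observation: w = +1 (over 9 crossings) is diagram-only; (-A^3)^(-1) removes it from V


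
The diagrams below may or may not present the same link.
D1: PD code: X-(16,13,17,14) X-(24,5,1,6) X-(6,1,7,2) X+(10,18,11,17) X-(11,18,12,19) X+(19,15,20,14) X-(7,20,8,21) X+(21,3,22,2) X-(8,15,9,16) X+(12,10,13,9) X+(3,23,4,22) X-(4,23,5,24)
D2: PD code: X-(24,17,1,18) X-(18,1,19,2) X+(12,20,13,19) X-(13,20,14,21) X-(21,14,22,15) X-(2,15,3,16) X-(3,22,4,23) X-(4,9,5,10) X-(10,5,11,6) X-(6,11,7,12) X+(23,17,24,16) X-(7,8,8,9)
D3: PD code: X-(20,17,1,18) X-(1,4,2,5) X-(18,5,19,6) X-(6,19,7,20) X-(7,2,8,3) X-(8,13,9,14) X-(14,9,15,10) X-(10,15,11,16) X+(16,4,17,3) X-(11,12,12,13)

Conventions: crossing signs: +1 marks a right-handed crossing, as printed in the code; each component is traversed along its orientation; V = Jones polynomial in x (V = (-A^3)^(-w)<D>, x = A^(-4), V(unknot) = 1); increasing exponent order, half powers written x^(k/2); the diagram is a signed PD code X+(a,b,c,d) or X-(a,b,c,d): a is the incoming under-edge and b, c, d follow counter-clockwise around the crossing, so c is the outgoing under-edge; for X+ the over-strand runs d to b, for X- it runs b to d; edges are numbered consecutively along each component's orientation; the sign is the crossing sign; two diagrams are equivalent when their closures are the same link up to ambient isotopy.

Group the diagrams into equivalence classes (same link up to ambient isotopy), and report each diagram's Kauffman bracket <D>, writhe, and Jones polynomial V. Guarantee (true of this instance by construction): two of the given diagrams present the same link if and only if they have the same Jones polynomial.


classes: {D1} | {D2, D3}
V(D1) = 1  [12 crossings, <D> = A^-6, w = -2]
D2 (bracket A^-16 + 2A^-8 - 2A^-4 + 1 - 2A^4 + A^8; 12 crossings at w = -8): V = x^-8 - 2x^-7 + x^-6 - 2x^-5 + 2x^-4 + x^-2
D3 (bracket A^-16 + 2A^-8 - 2A^-4 + 1 - 2A^4 + A^8; 10 crossings at w = -8): V = x^-8 - 2x^-7 + x^-6 - 2x^-5 + 2x^-4 + x^-2
note: V(x) takes 2 values over 3 diagrams, fixing the grouping


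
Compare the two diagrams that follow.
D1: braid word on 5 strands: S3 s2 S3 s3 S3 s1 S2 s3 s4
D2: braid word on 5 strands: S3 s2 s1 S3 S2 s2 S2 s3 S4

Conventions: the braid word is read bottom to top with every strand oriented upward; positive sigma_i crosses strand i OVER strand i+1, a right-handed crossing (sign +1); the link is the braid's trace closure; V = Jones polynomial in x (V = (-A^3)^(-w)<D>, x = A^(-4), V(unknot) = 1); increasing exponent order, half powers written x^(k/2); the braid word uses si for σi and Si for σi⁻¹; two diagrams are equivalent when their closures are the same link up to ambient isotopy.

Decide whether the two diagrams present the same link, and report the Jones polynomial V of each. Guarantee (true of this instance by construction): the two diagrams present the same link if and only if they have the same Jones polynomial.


same link: yes
V(D1) = -x^(-1/2) - x^(1/2)  [9 crossings, <D> = A + A^5, w = +1]
V(D2) = -x^(-1/2) - x^(1/2)  [9 crossings, <D> = A^-5 + A^-1, w = -1]
insight: Markov moves rewrite D1 (9 crossings) into D2 (9)


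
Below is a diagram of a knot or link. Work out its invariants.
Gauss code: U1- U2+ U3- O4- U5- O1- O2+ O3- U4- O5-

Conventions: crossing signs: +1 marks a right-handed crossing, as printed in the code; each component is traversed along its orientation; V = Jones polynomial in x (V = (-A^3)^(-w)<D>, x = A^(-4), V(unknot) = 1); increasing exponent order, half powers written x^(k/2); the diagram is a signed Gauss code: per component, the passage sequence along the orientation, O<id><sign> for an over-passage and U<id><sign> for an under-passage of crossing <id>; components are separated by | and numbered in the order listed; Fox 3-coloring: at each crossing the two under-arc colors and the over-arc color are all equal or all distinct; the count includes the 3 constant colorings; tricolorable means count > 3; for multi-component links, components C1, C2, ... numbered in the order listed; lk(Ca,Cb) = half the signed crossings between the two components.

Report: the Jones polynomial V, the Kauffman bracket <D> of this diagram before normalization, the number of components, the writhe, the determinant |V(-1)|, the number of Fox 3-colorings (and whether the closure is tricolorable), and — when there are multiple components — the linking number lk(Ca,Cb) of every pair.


V(x) = -x^-4 + x^-3 + x^-1
bracket: -A^-5 - A^3 + A^7, w = -3
1 component, writhe -3, over 5 crossings
det 3, colorings 9 of 3^5 — tricolorable
observation: w = -3 shifts under R1 moves; the (-A^3)^(3) factor cancels that in V


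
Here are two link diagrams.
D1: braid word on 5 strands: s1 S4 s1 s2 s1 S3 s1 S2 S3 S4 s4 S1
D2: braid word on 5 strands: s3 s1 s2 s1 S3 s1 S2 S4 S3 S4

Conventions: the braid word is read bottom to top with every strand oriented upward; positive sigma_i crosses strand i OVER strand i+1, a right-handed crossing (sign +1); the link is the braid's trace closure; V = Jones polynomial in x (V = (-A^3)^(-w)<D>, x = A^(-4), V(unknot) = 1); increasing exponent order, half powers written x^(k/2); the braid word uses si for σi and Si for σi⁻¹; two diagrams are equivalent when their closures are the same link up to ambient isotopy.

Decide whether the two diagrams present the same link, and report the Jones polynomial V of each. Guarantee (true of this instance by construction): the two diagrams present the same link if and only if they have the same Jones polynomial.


same link: yes
V(D1) = 1  [12 crossings, <D> = 1, w = 0]
D2 (bracket 1; 10 crossings at w = 0): V = 1
note: from 12 to 10 crossings by R-moves: one link, two diagrams


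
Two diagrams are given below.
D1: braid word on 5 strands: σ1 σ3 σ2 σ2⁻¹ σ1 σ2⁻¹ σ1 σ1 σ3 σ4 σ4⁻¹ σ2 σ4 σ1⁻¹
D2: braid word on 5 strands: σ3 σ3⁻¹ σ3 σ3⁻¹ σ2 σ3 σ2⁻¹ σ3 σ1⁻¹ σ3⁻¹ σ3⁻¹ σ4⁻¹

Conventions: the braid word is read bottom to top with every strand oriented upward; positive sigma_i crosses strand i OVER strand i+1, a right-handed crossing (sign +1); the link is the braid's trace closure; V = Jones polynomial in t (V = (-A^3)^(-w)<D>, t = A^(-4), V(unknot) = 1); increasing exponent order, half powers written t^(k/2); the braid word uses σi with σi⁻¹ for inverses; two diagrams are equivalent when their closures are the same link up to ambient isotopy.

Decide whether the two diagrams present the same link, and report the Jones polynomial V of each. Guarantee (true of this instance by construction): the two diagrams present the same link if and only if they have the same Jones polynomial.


equivalent: no
D1 (bracket -A^-6 + A^-2 - A^2 + 2A^6 - A^10 + A^14; 14 crossings at w = +6): V = t - t^2 + 2t^3 - t^4 + t^5 - t^6
V(D2) = 1  (w -2, c 12, <D> = A^-6)
key observation: V(t) takes 2 values over 2 diagrams, fixing the grouping


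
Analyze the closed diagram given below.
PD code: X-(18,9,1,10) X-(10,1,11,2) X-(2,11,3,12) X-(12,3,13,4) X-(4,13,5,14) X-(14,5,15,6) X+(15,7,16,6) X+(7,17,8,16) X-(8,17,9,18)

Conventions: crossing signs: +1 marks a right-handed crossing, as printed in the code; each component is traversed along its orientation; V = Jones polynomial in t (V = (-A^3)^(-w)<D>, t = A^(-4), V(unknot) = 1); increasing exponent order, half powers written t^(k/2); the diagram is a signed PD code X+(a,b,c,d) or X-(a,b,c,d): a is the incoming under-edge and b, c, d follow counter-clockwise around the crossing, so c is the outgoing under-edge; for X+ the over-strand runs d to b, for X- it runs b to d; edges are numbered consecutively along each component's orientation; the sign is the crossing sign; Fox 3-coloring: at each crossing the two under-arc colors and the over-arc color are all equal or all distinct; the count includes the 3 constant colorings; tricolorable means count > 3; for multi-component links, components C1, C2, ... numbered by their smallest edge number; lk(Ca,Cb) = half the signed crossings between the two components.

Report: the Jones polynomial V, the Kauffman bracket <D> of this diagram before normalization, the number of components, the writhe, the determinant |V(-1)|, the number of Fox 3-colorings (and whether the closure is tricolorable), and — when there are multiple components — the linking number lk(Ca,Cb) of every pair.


V(t) = -t^-7 + t^-6 - t^-5 + t^-4 + t^-2
bracket: -A^-7 - A + A^5 - A^9 + A^13, w = -5
1 component, writhe -5, over 9 crossings
det 5, colorings 3 of 3^9 — not tricolorable
observation: the span of V is 5, forcing >= 5 crossings in any diagram


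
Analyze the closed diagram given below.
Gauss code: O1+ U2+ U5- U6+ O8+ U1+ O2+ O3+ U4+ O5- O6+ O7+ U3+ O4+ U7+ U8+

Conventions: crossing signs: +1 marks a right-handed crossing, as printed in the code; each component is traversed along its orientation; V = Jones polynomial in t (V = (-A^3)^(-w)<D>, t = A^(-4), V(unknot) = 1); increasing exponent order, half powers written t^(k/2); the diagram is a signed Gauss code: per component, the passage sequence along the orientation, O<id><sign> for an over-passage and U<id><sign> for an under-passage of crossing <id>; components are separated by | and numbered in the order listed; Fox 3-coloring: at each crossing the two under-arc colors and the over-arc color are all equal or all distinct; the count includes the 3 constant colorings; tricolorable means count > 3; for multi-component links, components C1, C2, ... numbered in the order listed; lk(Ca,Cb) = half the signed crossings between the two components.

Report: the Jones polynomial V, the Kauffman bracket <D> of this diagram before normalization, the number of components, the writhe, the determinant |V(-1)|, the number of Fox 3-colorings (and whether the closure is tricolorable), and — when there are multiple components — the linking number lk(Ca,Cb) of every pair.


V(t) = t^2 + 2t^4 - 2t^5 + t^6 - 2t^7 + t^8
bracket: A^-14 - 2A^-10 + A^-6 - 2A^-2 + 2A^2 + A^10, w = +6
1 component, writhe +6, over 8 crossings
det 9, colorings 27 of 3^8 — tricolorable
observation: det 9 = |V(-1)|; divisible by 3, so tricolorable


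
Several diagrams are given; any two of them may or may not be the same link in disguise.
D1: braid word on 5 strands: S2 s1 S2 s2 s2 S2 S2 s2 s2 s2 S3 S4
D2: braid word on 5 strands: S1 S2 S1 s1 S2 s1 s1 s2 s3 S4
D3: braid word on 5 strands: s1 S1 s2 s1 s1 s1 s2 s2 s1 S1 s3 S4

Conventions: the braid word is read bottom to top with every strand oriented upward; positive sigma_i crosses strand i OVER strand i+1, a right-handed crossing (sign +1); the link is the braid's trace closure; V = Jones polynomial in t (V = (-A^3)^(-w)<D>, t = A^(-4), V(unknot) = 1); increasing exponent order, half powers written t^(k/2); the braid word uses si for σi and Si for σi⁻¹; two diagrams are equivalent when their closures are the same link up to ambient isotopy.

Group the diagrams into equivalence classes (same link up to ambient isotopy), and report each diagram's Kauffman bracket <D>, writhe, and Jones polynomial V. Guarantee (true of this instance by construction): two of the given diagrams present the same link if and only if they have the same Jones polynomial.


classes: {D1} | {D2} | {D3}
V(D1) = 1  [12 crossings, <D> = 1, w = 0]
D2 (bracket A^-8 - A^-4 + 1 - A^4 + A^8; 10 crossings at w = 0): V = t^-2 - t^-1 + 1 - t + t^2
V(D3) = t^2 + 2t^4 - 2t^5 + t^6 - 2t^7 + t^8  (w +6, c 12, <D> = A^-14 - 2A^-10 + A^-6 - 2A^-2 + 2A^2 + A^10)
insight: V(t) takes 3 values over 3 diagrams, fixing the grouping


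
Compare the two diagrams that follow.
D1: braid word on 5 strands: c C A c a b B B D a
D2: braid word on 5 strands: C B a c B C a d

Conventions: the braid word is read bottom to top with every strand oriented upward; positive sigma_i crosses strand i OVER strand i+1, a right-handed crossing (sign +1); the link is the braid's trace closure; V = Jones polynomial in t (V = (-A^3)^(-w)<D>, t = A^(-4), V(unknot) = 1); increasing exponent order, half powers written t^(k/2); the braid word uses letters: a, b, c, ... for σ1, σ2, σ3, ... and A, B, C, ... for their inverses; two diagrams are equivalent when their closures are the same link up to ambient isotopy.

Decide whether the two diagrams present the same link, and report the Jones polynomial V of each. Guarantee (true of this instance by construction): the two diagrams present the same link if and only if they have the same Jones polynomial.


equivalent: no
V(D1) = 1  (w 0, c 10, <D> = 1)
D2 (bracket A^-8 - A^-4 + 2 - 2A^4 + A^8 - A^12 + A^16; 8 crossings at w = 0): V = t^-4 - t^-3 + t^-2 - 2t^-1 + 2 - t + t^2
why: V(t) takes 2 values over 2 diagrams, fixing the grouping


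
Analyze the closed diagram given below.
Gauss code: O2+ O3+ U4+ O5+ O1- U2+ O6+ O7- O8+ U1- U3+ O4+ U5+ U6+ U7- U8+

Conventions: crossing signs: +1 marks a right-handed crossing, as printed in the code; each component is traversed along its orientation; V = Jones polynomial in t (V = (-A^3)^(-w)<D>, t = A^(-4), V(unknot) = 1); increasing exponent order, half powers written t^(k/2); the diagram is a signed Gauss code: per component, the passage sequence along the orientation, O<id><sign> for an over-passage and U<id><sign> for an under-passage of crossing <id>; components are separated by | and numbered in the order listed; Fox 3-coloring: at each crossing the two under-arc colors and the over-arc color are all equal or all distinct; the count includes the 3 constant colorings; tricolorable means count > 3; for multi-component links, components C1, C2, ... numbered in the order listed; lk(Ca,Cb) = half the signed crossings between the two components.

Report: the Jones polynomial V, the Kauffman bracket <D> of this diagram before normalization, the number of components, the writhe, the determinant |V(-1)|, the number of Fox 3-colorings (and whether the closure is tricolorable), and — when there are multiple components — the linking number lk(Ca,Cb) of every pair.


V = t - t^2 + 2t^3 - t^4 + t^5 - t^6
<D> = -A^-12 + A^-8 - A^-4 + 2 - A^4 + A^8 (w = +4)
1 component over 8 crossings, w = +4
3 Fox colorings among 3^8, |V(-1)| = 7: not tricolorable
why: |V(-1)| = 7: so not tricolorable, since 3 does not divide 7


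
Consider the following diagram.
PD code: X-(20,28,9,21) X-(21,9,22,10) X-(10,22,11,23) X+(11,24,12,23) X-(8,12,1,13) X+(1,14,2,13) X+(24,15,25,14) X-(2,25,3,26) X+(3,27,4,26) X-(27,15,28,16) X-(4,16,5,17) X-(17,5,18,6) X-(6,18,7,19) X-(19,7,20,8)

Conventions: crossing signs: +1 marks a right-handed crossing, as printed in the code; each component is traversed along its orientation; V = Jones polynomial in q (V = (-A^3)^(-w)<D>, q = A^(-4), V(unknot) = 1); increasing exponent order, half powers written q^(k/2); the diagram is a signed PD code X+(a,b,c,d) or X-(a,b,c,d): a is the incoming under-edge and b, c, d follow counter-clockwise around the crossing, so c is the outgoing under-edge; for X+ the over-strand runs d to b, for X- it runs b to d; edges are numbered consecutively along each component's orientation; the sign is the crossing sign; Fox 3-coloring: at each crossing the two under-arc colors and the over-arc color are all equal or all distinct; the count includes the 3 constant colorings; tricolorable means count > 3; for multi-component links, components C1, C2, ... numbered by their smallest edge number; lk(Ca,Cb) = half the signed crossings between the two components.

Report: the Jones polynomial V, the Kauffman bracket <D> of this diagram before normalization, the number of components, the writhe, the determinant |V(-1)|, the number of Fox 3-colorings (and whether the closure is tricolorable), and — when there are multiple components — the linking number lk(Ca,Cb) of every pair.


Jones polynomial: V(q) = q^-8 - q^-7 + 2q^-6 - q^-5 + 2q^-4 + q^-2
<D> = A^-10 + 2A^-2 - A^2 + 2A^6 - A^10 + A^14; writhe -6
components 3, writhe -6 (14 crossings)
linking number lk(C1,C2) = -2
lk(C1,C3): 0
lk(C2,C3) = -1
3-colorings: 3 of 3^14, det 8 — not tricolorable
note: |V(-1)| = 8: so not tricolorable, since 3 does not divide 8


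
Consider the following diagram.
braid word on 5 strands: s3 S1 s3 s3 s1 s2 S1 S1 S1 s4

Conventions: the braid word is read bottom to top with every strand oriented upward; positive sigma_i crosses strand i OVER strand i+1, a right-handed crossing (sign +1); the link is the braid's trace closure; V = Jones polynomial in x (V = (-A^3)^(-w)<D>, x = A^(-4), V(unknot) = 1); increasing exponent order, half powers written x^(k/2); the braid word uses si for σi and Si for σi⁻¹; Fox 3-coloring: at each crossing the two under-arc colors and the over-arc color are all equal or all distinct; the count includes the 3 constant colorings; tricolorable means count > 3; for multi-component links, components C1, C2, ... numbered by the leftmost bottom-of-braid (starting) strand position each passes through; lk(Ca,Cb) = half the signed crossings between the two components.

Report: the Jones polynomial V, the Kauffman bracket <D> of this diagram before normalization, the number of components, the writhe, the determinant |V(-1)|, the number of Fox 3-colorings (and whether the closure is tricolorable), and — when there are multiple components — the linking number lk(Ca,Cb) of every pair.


V = -x^-3 + x^-2 - x^-1 + 3 - x + x^2 - x^3
<D> = -A^-6 + A^-2 - A^2 + 3A^6 - A^10 + A^14 - A^18 (w = +2)
1 component over 10 crossings, w = +2
27 Fox colorings among 3^10, |V(-1)| = 9: tricolorable
why: the span of V is 6, forcing >= 6 crossings in any diagram


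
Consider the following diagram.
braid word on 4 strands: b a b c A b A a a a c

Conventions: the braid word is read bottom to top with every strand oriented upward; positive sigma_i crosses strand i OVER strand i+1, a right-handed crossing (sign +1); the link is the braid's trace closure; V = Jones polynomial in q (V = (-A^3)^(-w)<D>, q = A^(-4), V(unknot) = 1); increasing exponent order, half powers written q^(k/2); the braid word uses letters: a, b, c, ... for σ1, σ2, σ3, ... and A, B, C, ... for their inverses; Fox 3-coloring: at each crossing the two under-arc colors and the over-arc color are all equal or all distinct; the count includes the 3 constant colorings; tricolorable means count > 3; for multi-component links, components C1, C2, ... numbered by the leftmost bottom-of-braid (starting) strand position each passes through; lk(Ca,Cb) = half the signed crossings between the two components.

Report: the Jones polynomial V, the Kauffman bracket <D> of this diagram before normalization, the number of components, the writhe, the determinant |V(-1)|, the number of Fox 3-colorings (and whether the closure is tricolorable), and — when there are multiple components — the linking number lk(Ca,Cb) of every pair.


V = q^2 + 2q^4 - 2q^5 + q^6 - 2q^7 + q^8
<D> = -A^-11 + 2A^-7 - A^-3 + 2A - 2A^5 - A^13 (w = +7)
1 component over 11 crossings, w = +7
27 Fox colorings among 3^11, |V(-1)| = 9: tricolorable
why: w = +7 (over 11 crossings) is diagram-only; (-A^3)^(-7) removes it from V


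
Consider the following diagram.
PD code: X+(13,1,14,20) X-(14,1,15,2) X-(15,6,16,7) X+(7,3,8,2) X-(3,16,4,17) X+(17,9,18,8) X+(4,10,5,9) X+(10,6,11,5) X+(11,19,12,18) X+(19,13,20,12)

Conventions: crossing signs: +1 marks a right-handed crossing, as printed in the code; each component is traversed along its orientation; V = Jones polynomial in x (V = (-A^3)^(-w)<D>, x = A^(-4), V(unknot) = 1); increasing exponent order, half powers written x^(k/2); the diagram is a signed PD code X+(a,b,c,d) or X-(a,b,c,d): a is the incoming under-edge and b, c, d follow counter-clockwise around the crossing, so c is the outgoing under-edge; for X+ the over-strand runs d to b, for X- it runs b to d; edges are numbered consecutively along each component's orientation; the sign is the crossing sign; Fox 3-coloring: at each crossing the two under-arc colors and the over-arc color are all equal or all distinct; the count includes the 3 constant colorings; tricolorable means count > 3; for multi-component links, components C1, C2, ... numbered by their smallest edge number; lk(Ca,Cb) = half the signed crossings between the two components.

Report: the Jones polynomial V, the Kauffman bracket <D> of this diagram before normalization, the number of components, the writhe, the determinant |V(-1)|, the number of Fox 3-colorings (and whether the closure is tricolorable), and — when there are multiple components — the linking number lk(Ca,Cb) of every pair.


Jones polynomial: V(x) = 2x - 2x^2 + 3x^3 - 3x^4 + 2x^5 - 2x^6 + x^7
<D> = A^-16 - 2A^-12 + 2A^-8 - 3A^-4 + 3 - 2A^4 + 2A^8; writhe +4
components 1, writhe +4 (10 crossings)
3-colorings: 9 of 3^10, det 15 — tricolorable
note: det 15 = |V(-1)|; divisible by 3, so tricolorable


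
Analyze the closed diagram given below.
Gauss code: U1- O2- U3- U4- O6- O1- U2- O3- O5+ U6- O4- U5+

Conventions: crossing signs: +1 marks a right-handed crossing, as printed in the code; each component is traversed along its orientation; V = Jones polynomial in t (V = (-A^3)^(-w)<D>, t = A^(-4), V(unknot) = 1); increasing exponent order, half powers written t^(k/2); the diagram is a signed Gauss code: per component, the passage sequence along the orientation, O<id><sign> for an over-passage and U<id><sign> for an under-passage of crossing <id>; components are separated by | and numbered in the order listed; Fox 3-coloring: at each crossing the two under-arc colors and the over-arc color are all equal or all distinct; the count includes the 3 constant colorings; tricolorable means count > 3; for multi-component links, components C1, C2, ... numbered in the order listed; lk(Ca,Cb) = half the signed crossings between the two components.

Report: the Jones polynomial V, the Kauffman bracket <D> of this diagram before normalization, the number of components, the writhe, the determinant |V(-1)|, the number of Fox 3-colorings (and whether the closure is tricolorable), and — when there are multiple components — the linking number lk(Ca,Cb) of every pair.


V = -t^-6 + t^-5 - t^-4 + 2t^-3 - t^-2 + t^-1
<D> = A^-8 - A^-4 + 2 - A^4 + A^8 - A^12 (w = -4)
1 component over 6 crossings, w = -4
3 Fox colorings among 3^6, |V(-1)| = 7: not tricolorable
why: V spans 5 powers of t: at least 5 crossings in any diagram


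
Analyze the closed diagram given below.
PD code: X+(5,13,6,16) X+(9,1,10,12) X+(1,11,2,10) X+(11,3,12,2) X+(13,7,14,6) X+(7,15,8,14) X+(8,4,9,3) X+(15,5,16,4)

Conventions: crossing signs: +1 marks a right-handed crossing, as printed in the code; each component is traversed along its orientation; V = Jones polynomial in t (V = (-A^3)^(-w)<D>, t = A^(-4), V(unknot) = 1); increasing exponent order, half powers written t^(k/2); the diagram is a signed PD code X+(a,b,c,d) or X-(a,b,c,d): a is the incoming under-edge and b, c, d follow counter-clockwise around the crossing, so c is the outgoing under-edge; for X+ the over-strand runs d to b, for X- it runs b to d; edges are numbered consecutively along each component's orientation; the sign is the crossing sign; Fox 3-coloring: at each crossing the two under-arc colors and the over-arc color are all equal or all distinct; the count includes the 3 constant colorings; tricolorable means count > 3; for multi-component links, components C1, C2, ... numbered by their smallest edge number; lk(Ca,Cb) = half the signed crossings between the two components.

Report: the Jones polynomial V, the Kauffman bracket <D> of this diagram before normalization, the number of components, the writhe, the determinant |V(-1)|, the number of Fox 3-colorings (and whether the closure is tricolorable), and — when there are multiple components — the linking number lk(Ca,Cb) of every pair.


V(t) = -t^(5/2) - 2t^(9/2) + 2t^(11/2) - 2t^(13/2) + 2t^(15/2) - 2t^(17/2) + t^(19/2)
bracket: A^-14 - 2A^-10 + 2A^-6 - 2A^-2 + 2A^2 - 2A^6 - A^14, w = +8
2 components, writhe +8, over 8 crossings
lk(C1,C2) = +2
det 12, colorings 9 of 3^8 — tricolorable
observation: w = +8 (over 8 crossings) is diagram-only; (-A^3)^(-8) removes it from V


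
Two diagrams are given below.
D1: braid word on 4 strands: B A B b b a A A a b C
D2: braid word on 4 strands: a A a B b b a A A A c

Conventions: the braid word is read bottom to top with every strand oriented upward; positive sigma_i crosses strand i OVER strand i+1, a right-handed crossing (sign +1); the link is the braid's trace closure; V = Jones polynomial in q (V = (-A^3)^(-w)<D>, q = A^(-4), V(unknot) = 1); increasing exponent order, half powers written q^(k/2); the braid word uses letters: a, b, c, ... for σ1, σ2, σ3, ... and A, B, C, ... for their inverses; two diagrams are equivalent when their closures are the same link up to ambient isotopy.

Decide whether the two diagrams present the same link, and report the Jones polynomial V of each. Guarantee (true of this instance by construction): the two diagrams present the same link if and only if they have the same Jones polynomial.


same link: yes
V(D1) = 1  [11 crossings, <D> = -A^-3, w = -1]
V(D2) = 1  (w +1, c 11, <D> = -A^3)
note: Markov moves rewrite D1 (11 crossings) into D2 (11)


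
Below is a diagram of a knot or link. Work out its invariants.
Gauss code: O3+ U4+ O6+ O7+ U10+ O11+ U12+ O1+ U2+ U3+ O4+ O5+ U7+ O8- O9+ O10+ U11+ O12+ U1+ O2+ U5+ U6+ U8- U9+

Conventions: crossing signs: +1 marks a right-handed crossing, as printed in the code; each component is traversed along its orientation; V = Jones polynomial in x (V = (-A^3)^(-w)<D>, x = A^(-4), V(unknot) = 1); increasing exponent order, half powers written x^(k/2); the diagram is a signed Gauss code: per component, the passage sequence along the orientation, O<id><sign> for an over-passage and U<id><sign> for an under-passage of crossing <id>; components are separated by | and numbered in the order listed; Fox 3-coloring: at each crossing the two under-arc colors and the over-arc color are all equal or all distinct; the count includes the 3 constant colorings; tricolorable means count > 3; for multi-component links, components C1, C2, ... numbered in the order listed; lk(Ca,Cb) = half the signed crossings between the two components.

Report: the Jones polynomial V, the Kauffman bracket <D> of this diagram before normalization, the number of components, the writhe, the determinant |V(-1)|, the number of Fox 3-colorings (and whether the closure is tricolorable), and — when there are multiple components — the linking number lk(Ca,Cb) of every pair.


Jones polynomial: V(x) = x^4 + x^6 - x^7 + x^8 - x^9 + x^10 - x^11 + x^12 - x^13
<D> = -A^-22 + A^-18 - A^-14 + A^-10 - A^-6 + A^-2 - A^2 + A^6 + A^14; writhe +10
components 1, writhe +10 (12 crossings)
3-colorings: 9 of 3^12, det 9 — tricolorable
note: w = +10 shifts under R1 moves; the (-A^3)^(-10) factor cancels that in V


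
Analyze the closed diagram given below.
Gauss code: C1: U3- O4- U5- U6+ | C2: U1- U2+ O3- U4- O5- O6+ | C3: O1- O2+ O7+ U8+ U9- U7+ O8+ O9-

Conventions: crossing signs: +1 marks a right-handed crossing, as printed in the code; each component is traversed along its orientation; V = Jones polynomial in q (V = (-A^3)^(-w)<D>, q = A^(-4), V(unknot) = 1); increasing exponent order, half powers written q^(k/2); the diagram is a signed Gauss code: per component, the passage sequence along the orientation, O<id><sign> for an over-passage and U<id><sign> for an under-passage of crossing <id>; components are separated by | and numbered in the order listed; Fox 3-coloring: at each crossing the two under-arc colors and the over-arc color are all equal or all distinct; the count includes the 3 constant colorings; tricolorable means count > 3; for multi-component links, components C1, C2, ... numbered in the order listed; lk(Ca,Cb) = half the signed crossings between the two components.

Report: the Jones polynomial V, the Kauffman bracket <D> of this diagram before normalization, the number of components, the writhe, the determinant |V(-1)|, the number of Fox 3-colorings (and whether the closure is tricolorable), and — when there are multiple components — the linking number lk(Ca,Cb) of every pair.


Jones polynomial: V(q) = q^-3 + q^-2 + q^-1 + 1
<D> = -A^-3 - A - A^5 - A^9; writhe -1
components 3, writhe -1 (9 crossings)
linking number lk(C1,C2) = -1
lk(C1,C3): 0
lk(C2,C3) = 0
3-colorings: 9 of 3^9, det 0 — tricolorable
note: w = -1 (over 9 crossings) is diagram-only; (-A^3)^(1) removes it from V


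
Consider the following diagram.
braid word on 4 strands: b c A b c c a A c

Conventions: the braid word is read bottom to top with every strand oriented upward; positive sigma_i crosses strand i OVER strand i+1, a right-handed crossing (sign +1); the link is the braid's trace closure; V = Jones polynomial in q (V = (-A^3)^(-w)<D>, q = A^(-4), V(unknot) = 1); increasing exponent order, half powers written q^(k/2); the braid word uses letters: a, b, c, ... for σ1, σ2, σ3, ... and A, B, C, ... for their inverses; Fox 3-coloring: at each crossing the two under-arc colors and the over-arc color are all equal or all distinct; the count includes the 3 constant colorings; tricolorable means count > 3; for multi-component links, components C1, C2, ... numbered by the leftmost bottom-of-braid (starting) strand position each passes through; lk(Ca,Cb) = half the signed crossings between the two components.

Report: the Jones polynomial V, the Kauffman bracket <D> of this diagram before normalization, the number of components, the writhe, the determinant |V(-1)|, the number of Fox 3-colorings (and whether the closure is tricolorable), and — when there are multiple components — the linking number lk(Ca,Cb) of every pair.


V(q) = q^2 + q^4 - q^5 + q^6 - q^7
bracket: A^-13 - A^-9 + A^-5 - A^-1 - A^7, w = +5
1 component, writhe +5, over 9 crossings
det 5, colorings 3 of 3^9 — not tricolorable
observation: inverse pairs cancel, leaving σ2 σ3 σ1⁻¹ σ2 σ3 σ3 σ3


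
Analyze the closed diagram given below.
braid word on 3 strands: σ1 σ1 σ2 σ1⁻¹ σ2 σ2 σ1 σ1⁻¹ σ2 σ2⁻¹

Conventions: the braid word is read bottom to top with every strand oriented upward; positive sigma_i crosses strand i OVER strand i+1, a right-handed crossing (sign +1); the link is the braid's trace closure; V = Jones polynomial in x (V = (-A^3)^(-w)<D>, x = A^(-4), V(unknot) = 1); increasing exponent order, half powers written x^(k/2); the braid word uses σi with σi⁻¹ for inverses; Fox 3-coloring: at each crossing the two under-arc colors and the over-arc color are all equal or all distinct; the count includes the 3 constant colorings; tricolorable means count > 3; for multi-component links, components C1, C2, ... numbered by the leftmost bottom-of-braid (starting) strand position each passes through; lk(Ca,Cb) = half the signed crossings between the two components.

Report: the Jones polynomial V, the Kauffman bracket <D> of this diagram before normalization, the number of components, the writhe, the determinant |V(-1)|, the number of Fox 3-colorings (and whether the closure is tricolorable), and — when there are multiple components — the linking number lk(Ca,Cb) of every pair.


V = x - x^2 + 2x^3 - x^4 + x^5 - x^6
<D> = -A^-12 + A^-8 - A^-4 + 2 - A^4 + A^8 (w = +4)
1 component over 10 crossings, w = +4
3 Fox colorings among 3^10, |V(-1)| = 7: not tricolorable
why: V spans 5 powers of x: at least 5 crossings in any diagram
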